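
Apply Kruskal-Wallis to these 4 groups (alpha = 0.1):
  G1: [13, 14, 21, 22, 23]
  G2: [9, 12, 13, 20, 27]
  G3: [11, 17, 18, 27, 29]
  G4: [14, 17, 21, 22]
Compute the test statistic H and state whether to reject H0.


Step 1: Combine all N = 19 observations and assign midranks.
sorted (value, group, rank): (9,G2,1), (11,G3,2), (12,G2,3), (13,G1,4.5), (13,G2,4.5), (14,G1,6.5), (14,G4,6.5), (17,G3,8.5), (17,G4,8.5), (18,G3,10), (20,G2,11), (21,G1,12.5), (21,G4,12.5), (22,G1,14.5), (22,G4,14.5), (23,G1,16), (27,G2,17.5), (27,G3,17.5), (29,G3,19)
Step 2: Sum ranks within each group.
R_1 = 54 (n_1 = 5)
R_2 = 37 (n_2 = 5)
R_3 = 57 (n_3 = 5)
R_4 = 42 (n_4 = 4)
Step 3: H = 12/(N(N+1)) * sum(R_i^2/n_i) - 3(N+1)
     = 12/(19*20) * (54^2/5 + 37^2/5 + 57^2/5 + 42^2/4) - 3*20
     = 0.031579 * 1947.8 - 60
     = 1.509474.
Step 4: Ties present; correction factor C = 1 - 36/(19^3 - 19) = 0.994737. Corrected H = 1.509474 / 0.994737 = 1.517460.
Step 5: Under H0, H ~ chi^2(3); p-value = 0.678246.
Step 6: alpha = 0.1. fail to reject H0.

H = 1.5175, df = 3, p = 0.678246, fail to reject H0.


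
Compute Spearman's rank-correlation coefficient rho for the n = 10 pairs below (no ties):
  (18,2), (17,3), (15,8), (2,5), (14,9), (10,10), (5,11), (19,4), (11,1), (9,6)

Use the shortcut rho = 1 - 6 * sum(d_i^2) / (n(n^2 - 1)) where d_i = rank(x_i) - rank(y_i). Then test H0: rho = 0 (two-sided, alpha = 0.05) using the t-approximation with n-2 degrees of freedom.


Step 1: Rank x and y separately (midranks; no ties here).
rank(x): 18->9, 17->8, 15->7, 2->1, 14->6, 10->4, 5->2, 19->10, 11->5, 9->3
rank(y): 2->2, 3->3, 8->7, 5->5, 9->8, 10->9, 11->10, 4->4, 1->1, 6->6
Step 2: d_i = R_x(i) - R_y(i); compute d_i^2.
  (9-2)^2=49, (8-3)^2=25, (7-7)^2=0, (1-5)^2=16, (6-8)^2=4, (4-9)^2=25, (2-10)^2=64, (10-4)^2=36, (5-1)^2=16, (3-6)^2=9
sum(d^2) = 244.
Step 3: rho = 1 - 6*244 / (10*(10^2 - 1)) = 1 - 1464/990 = -0.478788.
Step 4: Under H0, t = rho * sqrt((n-2)/(1-rho^2)) = -1.5425 ~ t(8).
Step 5: Two-sided p-value from the t-distribution with 8 df = 0.161523.
Step 6: alpha = 0.05. fail to reject H0.

rho = -0.4788, p = 0.161523, fail to reject H0 at alpha = 0.05.


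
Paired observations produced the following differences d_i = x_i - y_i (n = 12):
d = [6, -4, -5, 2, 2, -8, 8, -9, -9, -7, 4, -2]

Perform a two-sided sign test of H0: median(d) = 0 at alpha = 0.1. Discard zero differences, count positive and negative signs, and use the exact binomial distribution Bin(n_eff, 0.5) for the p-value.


Step 1: Discard zero differences. Original n = 12; n_eff = number of nonzero differences = 12.
Nonzero differences (with sign): +6, -4, -5, +2, +2, -8, +8, -9, -9, -7, +4, -2
Step 2: Count signs: positive = 5, negative = 7.
Step 3: Under H0: P(positive) = 0.5, so the number of positives S ~ Bin(12, 0.5).
Step 4: Two-sided exact p-value = sum of Bin(12,0.5) probabilities at or below the observed probability = 0.774414.
Step 5: alpha = 0.1. fail to reject H0.

n_eff = 12, pos = 5, neg = 7, p = 0.774414, fail to reject H0.


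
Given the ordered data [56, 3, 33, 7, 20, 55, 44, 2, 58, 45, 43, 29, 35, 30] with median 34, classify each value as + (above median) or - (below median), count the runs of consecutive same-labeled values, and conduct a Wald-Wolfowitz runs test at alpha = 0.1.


Step 1: Compute median = 34; label A = above, B = below.
Labels in order: ABBBBAABAAABAB  (n_A = 7, n_B = 7)
Step 2: Count runs R = 8.
Step 3: Under H0 (random ordering), E[R] = 2*n_A*n_B/(n_A+n_B) + 1 = 2*7*7/14 + 1 = 8.0000.
        Var[R] = 2*n_A*n_B*(2*n_A*n_B - n_A - n_B) / ((n_A+n_B)^2 * (n_A+n_B-1)) = 8232/2548 = 3.2308.
        SD[R] = 1.7974.
Step 4: R = E[R], so z = 0 with no continuity correction.
Step 5: Two-sided p-value via normal approximation = 2*(1 - Phi(|z|)) = 1.000000.
Step 6: alpha = 0.1. fail to reject H0.

R = 8, z = 0.0000, p = 1.000000, fail to reject H0.


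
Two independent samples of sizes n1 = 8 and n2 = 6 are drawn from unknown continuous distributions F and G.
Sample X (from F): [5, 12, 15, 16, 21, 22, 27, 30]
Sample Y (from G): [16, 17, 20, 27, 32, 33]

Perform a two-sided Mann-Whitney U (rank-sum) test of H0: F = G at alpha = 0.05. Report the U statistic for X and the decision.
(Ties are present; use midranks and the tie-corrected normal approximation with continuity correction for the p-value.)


Step 1: Combine and sort all 14 observations; assign midranks.
sorted (value, group): (5,X), (12,X), (15,X), (16,X), (16,Y), (17,Y), (20,Y), (21,X), (22,X), (27,X), (27,Y), (30,X), (32,Y), (33,Y)
ranks: 5->1, 12->2, 15->3, 16->4.5, 16->4.5, 17->6, 20->7, 21->8, 22->9, 27->10.5, 27->10.5, 30->12, 32->13, 33->14
Step 2: Rank sum for X: R1 = 1 + 2 + 3 + 4.5 + 8 + 9 + 10.5 + 12 = 50.
Step 3: U_X = R1 - n1(n1+1)/2 = 50 - 8*9/2 = 50 - 36 = 14.
       U_Y = n1*n2 - U_X = 48 - 14 = 34.
Step 4: Ties are present, so use the tie-corrected normal approximation (with continuity correction) for the p-value.
Step 5: p-value = 0.219016; compare to alpha = 0.05. fail to reject H0.

U_X = 14, p = 0.219016, fail to reject H0 at alpha = 0.05.


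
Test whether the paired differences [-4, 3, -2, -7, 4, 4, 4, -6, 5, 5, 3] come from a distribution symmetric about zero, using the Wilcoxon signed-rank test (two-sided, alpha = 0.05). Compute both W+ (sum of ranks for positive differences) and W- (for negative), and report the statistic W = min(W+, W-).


Step 1: Drop any zero differences (none here) and take |d_i|.
|d| = [4, 3, 2, 7, 4, 4, 4, 6, 5, 5, 3]
Step 2: Midrank |d_i| (ties get averaged ranks).
ranks: |4|->5.5, |3|->2.5, |2|->1, |7|->11, |4|->5.5, |4|->5.5, |4|->5.5, |6|->10, |5|->8.5, |5|->8.5, |3|->2.5
Step 3: Attach original signs; sum ranks with positive sign and with negative sign.
W+ = 2.5 + 5.5 + 5.5 + 5.5 + 8.5 + 8.5 + 2.5 = 38.5
W- = 5.5 + 1 + 11 + 10 = 27.5
(Check: W+ + W- = 66 should equal n(n+1)/2 = 66.)
Step 4: Test statistic W = min(W+, W-) = 27.5.
Step 5: Ties in |d|, so use the tie-corrected normal approximation.
        E[W] = n(n+1)/4 = 11*12/4 = 33.
        Tie groups: |d|=3 (t=2), |d|=4 (t=4), |d|=5 (t=2); sum(t^3 - t) = 72.
        Var[W] = n(n+1)(2n+1)/24 - sum(t^3-t)/48 = 3036/24 - 72/48 = 125.
        z = (W - E[W]) / sqrt(Var[W]) = (27.5 - 33) / 11.1803 = -0.4919.
        Two-sided p = 2*Phi(z) = 0.622765.
Step 6: alpha = 0.05. fail to reject H0.

W+ = 38.5, W- = 27.5, W = min = 27.5, p = 0.622765, fail to reject H0.


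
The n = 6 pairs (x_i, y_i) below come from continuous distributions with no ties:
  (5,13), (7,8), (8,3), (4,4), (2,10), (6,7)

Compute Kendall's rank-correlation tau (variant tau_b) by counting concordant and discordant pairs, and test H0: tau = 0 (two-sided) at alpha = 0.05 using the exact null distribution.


Step 1: Enumerate the 15 unordered pairs (i,j) with i<j and classify each by sign(x_j-x_i) * sign(y_j-y_i).
  (1,2):dx=+2,dy=-5->D; (1,3):dx=+3,dy=-10->D; (1,4):dx=-1,dy=-9->C; (1,5):dx=-3,dy=-3->C
  (1,6):dx=+1,dy=-6->D; (2,3):dx=+1,dy=-5->D; (2,4):dx=-3,dy=-4->C; (2,5):dx=-5,dy=+2->D
  (2,6):dx=-1,dy=-1->C; (3,4):dx=-4,dy=+1->D; (3,5):dx=-6,dy=+7->D; (3,6):dx=-2,dy=+4->D
  (4,5):dx=-2,dy=+6->D; (4,6):dx=+2,dy=+3->C; (5,6):dx=+4,dy=-3->D
Step 2: C = 5, D = 10, total pairs = 15.
Step 3: tau = (C - D)/(n(n-1)/2) = (5 - 10)/15 = -0.333333.
Step 4: Exact two-sided p-value (enumerate n! = 720 permutations of y under H0): p = 0.469444.
Step 5: alpha = 0.05. fail to reject H0.

tau_b = -0.3333 (C=5, D=10), p = 0.469444, fail to reject H0.


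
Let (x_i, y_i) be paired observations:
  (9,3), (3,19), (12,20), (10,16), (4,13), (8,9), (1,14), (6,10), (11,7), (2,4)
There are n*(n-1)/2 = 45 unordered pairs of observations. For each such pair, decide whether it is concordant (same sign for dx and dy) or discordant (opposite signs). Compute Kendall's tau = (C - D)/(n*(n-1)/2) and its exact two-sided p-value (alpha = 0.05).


Step 1: Enumerate the 45 unordered pairs (i,j) with i<j and classify each by sign(x_j-x_i) * sign(y_j-y_i).
  (1,2):dx=-6,dy=+16->D; (1,3):dx=+3,dy=+17->C; (1,4):dx=+1,dy=+13->C; (1,5):dx=-5,dy=+10->D
  (1,6):dx=-1,dy=+6->D; (1,7):dx=-8,dy=+11->D; (1,8):dx=-3,dy=+7->D; (1,9):dx=+2,dy=+4->C
  (1,10):dx=-7,dy=+1->D; (2,3):dx=+9,dy=+1->C; (2,4):dx=+7,dy=-3->D; (2,5):dx=+1,dy=-6->D
  (2,6):dx=+5,dy=-10->D; (2,7):dx=-2,dy=-5->C; (2,8):dx=+3,dy=-9->D; (2,9):dx=+8,dy=-12->D
  (2,10):dx=-1,dy=-15->C; (3,4):dx=-2,dy=-4->C; (3,5):dx=-8,dy=-7->C; (3,6):dx=-4,dy=-11->C
  (3,7):dx=-11,dy=-6->C; (3,8):dx=-6,dy=-10->C; (3,9):dx=-1,dy=-13->C; (3,10):dx=-10,dy=-16->C
  (4,5):dx=-6,dy=-3->C; (4,6):dx=-2,dy=-7->C; (4,7):dx=-9,dy=-2->C; (4,8):dx=-4,dy=-6->C
  (4,9):dx=+1,dy=-9->D; (4,10):dx=-8,dy=-12->C; (5,6):dx=+4,dy=-4->D; (5,7):dx=-3,dy=+1->D
  (5,8):dx=+2,dy=-3->D; (5,9):dx=+7,dy=-6->D; (5,10):dx=-2,dy=-9->C; (6,7):dx=-7,dy=+5->D
  (6,8):dx=-2,dy=+1->D; (6,9):dx=+3,dy=-2->D; (6,10):dx=-6,dy=-5->C; (7,8):dx=+5,dy=-4->D
  (7,9):dx=+10,dy=-7->D; (7,10):dx=+1,dy=-10->D; (8,9):dx=+5,dy=-3->D; (8,10):dx=-4,dy=-6->C
  (9,10):dx=-9,dy=-3->C
Step 2: C = 22, D = 23, total pairs = 45.
Step 3: tau = (C - D)/(n(n-1)/2) = (22 - 23)/45 = -0.022222.
Step 4: Exact two-sided p-value (enumerate n! = 3628800 permutations of y under H0): p = 1.000000.
Step 5: alpha = 0.05. fail to reject H0.

tau_b = -0.0222 (C=22, D=23), p = 1.000000, fail to reject H0.


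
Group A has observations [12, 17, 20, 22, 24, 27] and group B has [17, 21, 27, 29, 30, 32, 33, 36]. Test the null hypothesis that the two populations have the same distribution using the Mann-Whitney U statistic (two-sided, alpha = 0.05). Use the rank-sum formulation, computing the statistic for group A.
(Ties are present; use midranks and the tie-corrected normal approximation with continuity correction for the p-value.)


Step 1: Combine and sort all 14 observations; assign midranks.
sorted (value, group): (12,X), (17,X), (17,Y), (20,X), (21,Y), (22,X), (24,X), (27,X), (27,Y), (29,Y), (30,Y), (32,Y), (33,Y), (36,Y)
ranks: 12->1, 17->2.5, 17->2.5, 20->4, 21->5, 22->6, 24->7, 27->8.5, 27->8.5, 29->10, 30->11, 32->12, 33->13, 36->14
Step 2: Rank sum for X: R1 = 1 + 2.5 + 4 + 6 + 7 + 8.5 = 29.
Step 3: U_X = R1 - n1(n1+1)/2 = 29 - 6*7/2 = 29 - 21 = 8.
       U_Y = n1*n2 - U_X = 48 - 8 = 40.
Step 4: Ties are present, so use the tie-corrected normal approximation (with continuity correction) for the p-value.
Step 5: p-value = 0.044915; compare to alpha = 0.05. reject H0.

U_X = 8, p = 0.044915, reject H0 at alpha = 0.05.


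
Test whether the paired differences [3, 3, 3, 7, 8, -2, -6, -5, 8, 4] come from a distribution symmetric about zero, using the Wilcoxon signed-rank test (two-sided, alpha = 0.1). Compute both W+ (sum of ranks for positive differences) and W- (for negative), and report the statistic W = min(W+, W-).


Step 1: Drop any zero differences (none here) and take |d_i|.
|d| = [3, 3, 3, 7, 8, 2, 6, 5, 8, 4]
Step 2: Midrank |d_i| (ties get averaged ranks).
ranks: |3|->3, |3|->3, |3|->3, |7|->8, |8|->9.5, |2|->1, |6|->7, |5|->6, |8|->9.5, |4|->5
Step 3: Attach original signs; sum ranks with positive sign and with negative sign.
W+ = 3 + 3 + 3 + 8 + 9.5 + 9.5 + 5 = 41
W- = 1 + 7 + 6 = 14
(Check: W+ + W- = 55 should equal n(n+1)/2 = 55.)
Step 4: Test statistic W = min(W+, W-) = 14.
Step 5: Ties in |d|, so use the tie-corrected normal approximation.
        E[W] = n(n+1)/4 = 10*11/4 = 27.5.
        Tie groups: |d|=3 (t=3), |d|=8 (t=2); sum(t^3 - t) = 30.
        Var[W] = n(n+1)(2n+1)/24 - sum(t^3-t)/48 = 2310/24 - 30/48 = 95.625.
        z = (W - E[W]) / sqrt(Var[W]) = (14 - 27.5) / 9.7788 = -1.3805.
        Two-sided p = 2*Phi(z) = 0.167421.
Step 6: alpha = 0.1. fail to reject H0.

W+ = 41, W- = 14, W = min = 14, p = 0.167421, fail to reject H0.


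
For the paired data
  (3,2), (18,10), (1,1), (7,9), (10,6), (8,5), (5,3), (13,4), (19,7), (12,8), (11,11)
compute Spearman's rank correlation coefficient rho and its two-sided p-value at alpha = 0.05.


Step 1: Rank x and y separately (midranks; no ties here).
rank(x): 3->2, 18->10, 1->1, 7->4, 10->6, 8->5, 5->3, 13->9, 19->11, 12->8, 11->7
rank(y): 2->2, 10->10, 1->1, 9->9, 6->6, 5->5, 3->3, 4->4, 7->7, 8->8, 11->11
Step 2: d_i = R_x(i) - R_y(i); compute d_i^2.
  (2-2)^2=0, (10-10)^2=0, (1-1)^2=0, (4-9)^2=25, (6-6)^2=0, (5-5)^2=0, (3-3)^2=0, (9-4)^2=25, (11-7)^2=16, (8-8)^2=0, (7-11)^2=16
sum(d^2) = 82.
Step 3: rho = 1 - 6*82 / (11*(11^2 - 1)) = 1 - 492/1320 = 0.627273.
Step 4: Under H0, t = rho * sqrt((n-2)/(1-rho^2)) = 2.4163 ~ t(9).
Step 5: Two-sided p-value from the t-distribution with 9 df = 0.038845.
Step 6: alpha = 0.05. reject H0.

rho = 0.6273, p = 0.038845, reject H0 at alpha = 0.05.


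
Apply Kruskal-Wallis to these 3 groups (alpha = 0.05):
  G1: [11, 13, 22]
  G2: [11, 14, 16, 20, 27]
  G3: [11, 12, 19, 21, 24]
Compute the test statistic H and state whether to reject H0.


Step 1: Combine all N = 13 observations and assign midranks.
sorted (value, group, rank): (11,G1,2), (11,G2,2), (11,G3,2), (12,G3,4), (13,G1,5), (14,G2,6), (16,G2,7), (19,G3,8), (20,G2,9), (21,G3,10), (22,G1,11), (24,G3,12), (27,G2,13)
Step 2: Sum ranks within each group.
R_1 = 18 (n_1 = 3)
R_2 = 37 (n_2 = 5)
R_3 = 36 (n_3 = 5)
Step 3: H = 12/(N(N+1)) * sum(R_i^2/n_i) - 3(N+1)
     = 12/(13*14) * (18^2/3 + 37^2/5 + 36^2/5) - 3*14
     = 0.065934 * 641 - 42
     = 0.263736.
Step 4: Ties present; correction factor C = 1 - 24/(13^3 - 13) = 0.989011. Corrected H = 0.263736 / 0.989011 = 0.266667.
Step 5: Under H0, H ~ chi^2(2); p-value = 0.875173.
Step 6: alpha = 0.05. fail to reject H0.

H = 0.2667, df = 2, p = 0.875173, fail to reject H0.


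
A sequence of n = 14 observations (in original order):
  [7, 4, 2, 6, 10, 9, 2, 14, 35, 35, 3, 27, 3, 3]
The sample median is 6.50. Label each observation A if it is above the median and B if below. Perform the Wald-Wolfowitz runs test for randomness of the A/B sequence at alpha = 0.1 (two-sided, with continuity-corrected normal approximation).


Step 1: Compute median = 6.50; label A = above, B = below.
Labels in order: ABBBAABAAABABB  (n_A = 7, n_B = 7)
Step 2: Count runs R = 8.
Step 3: Under H0 (random ordering), E[R] = 2*n_A*n_B/(n_A+n_B) + 1 = 2*7*7/14 + 1 = 8.0000.
        Var[R] = 2*n_A*n_B*(2*n_A*n_B - n_A - n_B) / ((n_A+n_B)^2 * (n_A+n_B-1)) = 8232/2548 = 3.2308.
        SD[R] = 1.7974.
Step 4: R = E[R], so z = 0 with no continuity correction.
Step 5: Two-sided p-value via normal approximation = 2*(1 - Phi(|z|)) = 1.000000.
Step 6: alpha = 0.1. fail to reject H0.

R = 8, z = 0.0000, p = 1.000000, fail to reject H0.


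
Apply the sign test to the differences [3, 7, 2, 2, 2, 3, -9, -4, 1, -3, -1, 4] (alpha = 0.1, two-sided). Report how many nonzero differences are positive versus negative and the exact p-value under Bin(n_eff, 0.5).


Step 1: Discard zero differences. Original n = 12; n_eff = number of nonzero differences = 12.
Nonzero differences (with sign): +3, +7, +2, +2, +2, +3, -9, -4, +1, -3, -1, +4
Step 2: Count signs: positive = 8, negative = 4.
Step 3: Under H0: P(positive) = 0.5, so the number of positives S ~ Bin(12, 0.5).
Step 4: Two-sided exact p-value = sum of Bin(12,0.5) probabilities at or below the observed probability = 0.387695.
Step 5: alpha = 0.1. fail to reject H0.

n_eff = 12, pos = 8, neg = 4, p = 0.387695, fail to reject H0.


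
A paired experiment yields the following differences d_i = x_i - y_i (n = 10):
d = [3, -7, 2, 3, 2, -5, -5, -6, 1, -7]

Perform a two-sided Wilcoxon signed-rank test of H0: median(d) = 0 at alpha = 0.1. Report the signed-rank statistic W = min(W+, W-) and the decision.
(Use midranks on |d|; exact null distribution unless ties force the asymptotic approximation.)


Step 1: Drop any zero differences (none here) and take |d_i|.
|d| = [3, 7, 2, 3, 2, 5, 5, 6, 1, 7]
Step 2: Midrank |d_i| (ties get averaged ranks).
ranks: |3|->4.5, |7|->9.5, |2|->2.5, |3|->4.5, |2|->2.5, |5|->6.5, |5|->6.5, |6|->8, |1|->1, |7|->9.5
Step 3: Attach original signs; sum ranks with positive sign and with negative sign.
W+ = 4.5 + 2.5 + 4.5 + 2.5 + 1 = 15
W- = 9.5 + 6.5 + 6.5 + 8 + 9.5 = 40
(Check: W+ + W- = 55 should equal n(n+1)/2 = 55.)
Step 4: Test statistic W = min(W+, W-) = 15.
Step 5: Ties in |d|, so use the tie-corrected normal approximation.
        E[W] = n(n+1)/4 = 10*11/4 = 27.5.
        Tie groups: |d|=2 (t=2), |d|=3 (t=2), |d|=5 (t=2), |d|=7 (t=2); sum(t^3 - t) = 24.
        Var[W] = n(n+1)(2n+1)/24 - sum(t^3-t)/48 = 2310/24 - 24/48 = 95.75.
        z = (W - E[W]) / sqrt(Var[W]) = (15 - 27.5) / 9.7852 = -1.2774.
        Two-sided p = 2*Phi(z) = 0.201447.
Step 6: alpha = 0.1. fail to reject H0.

W+ = 15, W- = 40, W = min = 15, p = 0.201447, fail to reject H0.


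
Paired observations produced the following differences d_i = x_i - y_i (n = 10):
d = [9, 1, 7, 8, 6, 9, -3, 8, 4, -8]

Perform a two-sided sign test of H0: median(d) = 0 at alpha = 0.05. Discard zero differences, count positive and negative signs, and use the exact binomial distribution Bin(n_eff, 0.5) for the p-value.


Step 1: Discard zero differences. Original n = 10; n_eff = number of nonzero differences = 10.
Nonzero differences (with sign): +9, +1, +7, +8, +6, +9, -3, +8, +4, -8
Step 2: Count signs: positive = 8, negative = 2.
Step 3: Under H0: P(positive) = 0.5, so the number of positives S ~ Bin(10, 0.5).
Step 4: Two-sided exact p-value = sum of Bin(10,0.5) probabilities at or below the observed probability = 0.109375.
Step 5: alpha = 0.05. fail to reject H0.

n_eff = 10, pos = 8, neg = 2, p = 0.109375, fail to reject H0.


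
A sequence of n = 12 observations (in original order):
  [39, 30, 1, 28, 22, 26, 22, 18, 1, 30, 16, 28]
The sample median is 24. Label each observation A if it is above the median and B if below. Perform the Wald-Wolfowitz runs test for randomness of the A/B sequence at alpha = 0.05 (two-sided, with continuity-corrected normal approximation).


Step 1: Compute median = 24; label A = above, B = below.
Labels in order: AABABABBBABA  (n_A = 6, n_B = 6)
Step 2: Count runs R = 9.
Step 3: Under H0 (random ordering), E[R] = 2*n_A*n_B/(n_A+n_B) + 1 = 2*6*6/12 + 1 = 7.0000.
        Var[R] = 2*n_A*n_B*(2*n_A*n_B - n_A - n_B) / ((n_A+n_B)^2 * (n_A+n_B-1)) = 4320/1584 = 2.7273.
        SD[R] = 1.6514.
Step 4: Continuity-corrected z = (R - 0.5 - E[R]) / SD[R] = (9 - 0.5 - 7.0000) / 1.6514 = 0.9083.
Step 5: Two-sided p-value via normal approximation = 2*(1 - Phi(|z|)) = 0.363722.
Step 6: alpha = 0.05. fail to reject H0.

R = 9, z = 0.9083, p = 0.363722, fail to reject H0.


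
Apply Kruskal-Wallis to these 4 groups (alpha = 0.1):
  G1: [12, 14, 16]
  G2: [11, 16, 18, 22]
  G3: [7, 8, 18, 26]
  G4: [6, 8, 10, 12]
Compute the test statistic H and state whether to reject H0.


Step 1: Combine all N = 15 observations and assign midranks.
sorted (value, group, rank): (6,G4,1), (7,G3,2), (8,G3,3.5), (8,G4,3.5), (10,G4,5), (11,G2,6), (12,G1,7.5), (12,G4,7.5), (14,G1,9), (16,G1,10.5), (16,G2,10.5), (18,G2,12.5), (18,G3,12.5), (22,G2,14), (26,G3,15)
Step 2: Sum ranks within each group.
R_1 = 27 (n_1 = 3)
R_2 = 43 (n_2 = 4)
R_3 = 33 (n_3 = 4)
R_4 = 17 (n_4 = 4)
Step 3: H = 12/(N(N+1)) * sum(R_i^2/n_i) - 3(N+1)
     = 12/(15*16) * (27^2/3 + 43^2/4 + 33^2/4 + 17^2/4) - 3*16
     = 0.050000 * 1049.75 - 48
     = 4.487500.
Step 4: Ties present; correction factor C = 1 - 24/(15^3 - 15) = 0.992857. Corrected H = 4.487500 / 0.992857 = 4.519784.
Step 5: Under H0, H ~ chi^2(3); p-value = 0.210532.
Step 6: alpha = 0.1. fail to reject H0.

H = 4.5198, df = 3, p = 0.210532, fail to reject H0.


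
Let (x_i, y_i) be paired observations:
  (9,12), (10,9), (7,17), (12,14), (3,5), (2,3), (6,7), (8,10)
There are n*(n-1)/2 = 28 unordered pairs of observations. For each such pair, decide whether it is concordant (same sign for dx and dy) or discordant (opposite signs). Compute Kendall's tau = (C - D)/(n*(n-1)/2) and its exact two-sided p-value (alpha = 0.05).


Step 1: Enumerate the 28 unordered pairs (i,j) with i<j and classify each by sign(x_j-x_i) * sign(y_j-y_i).
  (1,2):dx=+1,dy=-3->D; (1,3):dx=-2,dy=+5->D; (1,4):dx=+3,dy=+2->C; (1,5):dx=-6,dy=-7->C
  (1,6):dx=-7,dy=-9->C; (1,7):dx=-3,dy=-5->C; (1,8):dx=-1,dy=-2->C; (2,3):dx=-3,dy=+8->D
  (2,4):dx=+2,dy=+5->C; (2,5):dx=-7,dy=-4->C; (2,6):dx=-8,dy=-6->C; (2,7):dx=-4,dy=-2->C
  (2,8):dx=-2,dy=+1->D; (3,4):dx=+5,dy=-3->D; (3,5):dx=-4,dy=-12->C; (3,6):dx=-5,dy=-14->C
  (3,7):dx=-1,dy=-10->C; (3,8):dx=+1,dy=-7->D; (4,5):dx=-9,dy=-9->C; (4,6):dx=-10,dy=-11->C
  (4,7):dx=-6,dy=-7->C; (4,8):dx=-4,dy=-4->C; (5,6):dx=-1,dy=-2->C; (5,7):dx=+3,dy=+2->C
  (5,8):dx=+5,dy=+5->C; (6,7):dx=+4,dy=+4->C; (6,8):dx=+6,dy=+7->C; (7,8):dx=+2,dy=+3->C
Step 2: C = 22, D = 6, total pairs = 28.
Step 3: tau = (C - D)/(n(n-1)/2) = (22 - 6)/28 = 0.571429.
Step 4: Exact two-sided p-value (enumerate n! = 40320 permutations of y under H0): p = 0.061012.
Step 5: alpha = 0.05. fail to reject H0.

tau_b = 0.5714 (C=22, D=6), p = 0.061012, fail to reject H0.


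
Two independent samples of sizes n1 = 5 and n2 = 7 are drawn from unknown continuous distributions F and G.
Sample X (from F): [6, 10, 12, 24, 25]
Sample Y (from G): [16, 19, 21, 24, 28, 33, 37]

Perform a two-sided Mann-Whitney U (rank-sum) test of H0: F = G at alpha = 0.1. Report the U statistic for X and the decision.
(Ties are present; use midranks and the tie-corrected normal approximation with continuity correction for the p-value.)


Step 1: Combine and sort all 12 observations; assign midranks.
sorted (value, group): (6,X), (10,X), (12,X), (16,Y), (19,Y), (21,Y), (24,X), (24,Y), (25,X), (28,Y), (33,Y), (37,Y)
ranks: 6->1, 10->2, 12->3, 16->4, 19->5, 21->6, 24->7.5, 24->7.5, 25->9, 28->10, 33->11, 37->12
Step 2: Rank sum for X: R1 = 1 + 2 + 3 + 7.5 + 9 = 22.5.
Step 3: U_X = R1 - n1(n1+1)/2 = 22.5 - 5*6/2 = 22.5 - 15 = 7.5.
       U_Y = n1*n2 - U_X = 35 - 7.5 = 27.5.
Step 4: Ties are present, so use the tie-corrected normal approximation (with continuity correction) for the p-value.
Step 5: p-value = 0.122225; compare to alpha = 0.1. fail to reject H0.

U_X = 7.5, p = 0.122225, fail to reject H0 at alpha = 0.1.


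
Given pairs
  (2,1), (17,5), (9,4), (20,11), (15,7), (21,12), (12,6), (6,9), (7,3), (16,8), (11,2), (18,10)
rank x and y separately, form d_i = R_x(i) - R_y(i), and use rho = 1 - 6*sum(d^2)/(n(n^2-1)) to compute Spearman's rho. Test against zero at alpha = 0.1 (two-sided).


Step 1: Rank x and y separately (midranks; no ties here).
rank(x): 2->1, 17->9, 9->4, 20->11, 15->7, 21->12, 12->6, 6->2, 7->3, 16->8, 11->5, 18->10
rank(y): 1->1, 5->5, 4->4, 11->11, 7->7, 12->12, 6->6, 9->9, 3->3, 8->8, 2->2, 10->10
Step 2: d_i = R_x(i) - R_y(i); compute d_i^2.
  (1-1)^2=0, (9-5)^2=16, (4-4)^2=0, (11-11)^2=0, (7-7)^2=0, (12-12)^2=0, (6-6)^2=0, (2-9)^2=49, (3-3)^2=0, (8-8)^2=0, (5-2)^2=9, (10-10)^2=0
sum(d^2) = 74.
Step 3: rho = 1 - 6*74 / (12*(12^2 - 1)) = 1 - 444/1716 = 0.741259.
Step 4: Under H0, t = rho * sqrt((n-2)/(1-rho^2)) = 3.4923 ~ t(10).
Step 5: Two-sided p-value from the t-distribution with 10 df = 0.005801.
Step 6: alpha = 0.1. reject H0.

rho = 0.7413, p = 0.005801, reject H0 at alpha = 0.1.


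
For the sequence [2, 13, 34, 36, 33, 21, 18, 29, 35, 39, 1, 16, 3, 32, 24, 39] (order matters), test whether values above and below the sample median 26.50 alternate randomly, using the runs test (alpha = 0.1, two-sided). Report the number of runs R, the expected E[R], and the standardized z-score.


Step 1: Compute median = 26.50; label A = above, B = below.
Labels in order: BBAAABBAAABBBABA  (n_A = 8, n_B = 8)
Step 2: Count runs R = 8.
Step 3: Under H0 (random ordering), E[R] = 2*n_A*n_B/(n_A+n_B) + 1 = 2*8*8/16 + 1 = 9.0000.
        Var[R] = 2*n_A*n_B*(2*n_A*n_B - n_A - n_B) / ((n_A+n_B)^2 * (n_A+n_B-1)) = 14336/3840 = 3.7333.
        SD[R] = 1.9322.
Step 4: Continuity-corrected z = (R + 0.5 - E[R]) / SD[R] = (8 + 0.5 - 9.0000) / 1.9322 = -0.2588.
Step 5: Two-sided p-value via normal approximation = 2*(1 - Phi(|z|)) = 0.795809.
Step 6: alpha = 0.1. fail to reject H0.

R = 8, z = -0.2588, p = 0.795809, fail to reject H0.


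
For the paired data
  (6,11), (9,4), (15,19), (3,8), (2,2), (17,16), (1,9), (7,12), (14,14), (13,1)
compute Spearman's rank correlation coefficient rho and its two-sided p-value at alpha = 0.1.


Step 1: Rank x and y separately (midranks; no ties here).
rank(x): 6->4, 9->6, 15->9, 3->3, 2->2, 17->10, 1->1, 7->5, 14->8, 13->7
rank(y): 11->6, 4->3, 19->10, 8->4, 2->2, 16->9, 9->5, 12->7, 14->8, 1->1
Step 2: d_i = R_x(i) - R_y(i); compute d_i^2.
  (4-6)^2=4, (6-3)^2=9, (9-10)^2=1, (3-4)^2=1, (2-2)^2=0, (10-9)^2=1, (1-5)^2=16, (5-7)^2=4, (8-8)^2=0, (7-1)^2=36
sum(d^2) = 72.
Step 3: rho = 1 - 6*72 / (10*(10^2 - 1)) = 1 - 432/990 = 0.563636.
Step 4: Under H0, t = rho * sqrt((n-2)/(1-rho^2)) = 1.9300 ~ t(8).
Step 5: Two-sided p-value from the t-distribution with 8 df = 0.089724.
Step 6: alpha = 0.1. reject H0.

rho = 0.5636, p = 0.089724, reject H0 at alpha = 0.1.


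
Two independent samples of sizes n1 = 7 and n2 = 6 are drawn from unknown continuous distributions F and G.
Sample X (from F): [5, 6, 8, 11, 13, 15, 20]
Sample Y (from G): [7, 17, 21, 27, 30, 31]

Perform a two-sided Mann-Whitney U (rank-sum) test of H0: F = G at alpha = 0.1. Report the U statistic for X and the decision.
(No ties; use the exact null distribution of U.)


Step 1: Combine and sort all 13 observations; assign midranks.
sorted (value, group): (5,X), (6,X), (7,Y), (8,X), (11,X), (13,X), (15,X), (17,Y), (20,X), (21,Y), (27,Y), (30,Y), (31,Y)
ranks: 5->1, 6->2, 7->3, 8->4, 11->5, 13->6, 15->7, 17->8, 20->9, 21->10, 27->11, 30->12, 31->13
Step 2: Rank sum for X: R1 = 1 + 2 + 4 + 5 + 6 + 7 + 9 = 34.
Step 3: U_X = R1 - n1(n1+1)/2 = 34 - 7*8/2 = 34 - 28 = 6.
       U_Y = n1*n2 - U_X = 42 - 6 = 36.
Step 4: No ties, so the exact null distribution of U (based on enumerating the C(13,7) = 1716 equally likely rank assignments) gives the two-sided p-value.
Step 5: p-value = 0.034965; compare to alpha = 0.1. reject H0.

U_X = 6, p = 0.034965, reject H0 at alpha = 0.1.


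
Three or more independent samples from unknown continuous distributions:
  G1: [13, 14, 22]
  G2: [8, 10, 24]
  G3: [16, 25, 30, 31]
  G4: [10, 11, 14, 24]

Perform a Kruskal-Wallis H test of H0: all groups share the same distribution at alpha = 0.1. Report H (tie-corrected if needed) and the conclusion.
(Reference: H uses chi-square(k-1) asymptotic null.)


Step 1: Combine all N = 14 observations and assign midranks.
sorted (value, group, rank): (8,G2,1), (10,G2,2.5), (10,G4,2.5), (11,G4,4), (13,G1,5), (14,G1,6.5), (14,G4,6.5), (16,G3,8), (22,G1,9), (24,G2,10.5), (24,G4,10.5), (25,G3,12), (30,G3,13), (31,G3,14)
Step 2: Sum ranks within each group.
R_1 = 20.5 (n_1 = 3)
R_2 = 14 (n_2 = 3)
R_3 = 47 (n_3 = 4)
R_4 = 23.5 (n_4 = 4)
Step 3: H = 12/(N(N+1)) * sum(R_i^2/n_i) - 3(N+1)
     = 12/(14*15) * (20.5^2/3 + 14^2/3 + 47^2/4 + 23.5^2/4) - 3*15
     = 0.057143 * 895.729 - 45
     = 6.184524.
Step 4: Ties present; correction factor C = 1 - 18/(14^3 - 14) = 0.993407. Corrected H = 6.184524 / 0.993407 = 6.225572.
Step 5: Under H0, H ~ chi^2(3); p-value = 0.101137.
Step 6: alpha = 0.1. fail to reject H0.

H = 6.2256, df = 3, p = 0.101137, fail to reject H0.


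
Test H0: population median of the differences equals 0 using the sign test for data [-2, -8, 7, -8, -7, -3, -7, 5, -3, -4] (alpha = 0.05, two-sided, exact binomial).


Step 1: Discard zero differences. Original n = 10; n_eff = number of nonzero differences = 10.
Nonzero differences (with sign): -2, -8, +7, -8, -7, -3, -7, +5, -3, -4
Step 2: Count signs: positive = 2, negative = 8.
Step 3: Under H0: P(positive) = 0.5, so the number of positives S ~ Bin(10, 0.5).
Step 4: Two-sided exact p-value = sum of Bin(10,0.5) probabilities at or below the observed probability = 0.109375.
Step 5: alpha = 0.05. fail to reject H0.

n_eff = 10, pos = 2, neg = 8, p = 0.109375, fail to reject H0.


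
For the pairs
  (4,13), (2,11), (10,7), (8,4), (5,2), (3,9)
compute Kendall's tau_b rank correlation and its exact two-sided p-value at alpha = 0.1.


Step 1: Enumerate the 15 unordered pairs (i,j) with i<j and classify each by sign(x_j-x_i) * sign(y_j-y_i).
  (1,2):dx=-2,dy=-2->C; (1,3):dx=+6,dy=-6->D; (1,4):dx=+4,dy=-9->D; (1,5):dx=+1,dy=-11->D
  (1,6):dx=-1,dy=-4->C; (2,3):dx=+8,dy=-4->D; (2,4):dx=+6,dy=-7->D; (2,5):dx=+3,dy=-9->D
  (2,6):dx=+1,dy=-2->D; (3,4):dx=-2,dy=-3->C; (3,5):dx=-5,dy=-5->C; (3,6):dx=-7,dy=+2->D
  (4,5):dx=-3,dy=-2->C; (4,6):dx=-5,dy=+5->D; (5,6):dx=-2,dy=+7->D
Step 2: C = 5, D = 10, total pairs = 15.
Step 3: tau = (C - D)/(n(n-1)/2) = (5 - 10)/15 = -0.333333.
Step 4: Exact two-sided p-value (enumerate n! = 720 permutations of y under H0): p = 0.469444.
Step 5: alpha = 0.1. fail to reject H0.

tau_b = -0.3333 (C=5, D=10), p = 0.469444, fail to reject H0.


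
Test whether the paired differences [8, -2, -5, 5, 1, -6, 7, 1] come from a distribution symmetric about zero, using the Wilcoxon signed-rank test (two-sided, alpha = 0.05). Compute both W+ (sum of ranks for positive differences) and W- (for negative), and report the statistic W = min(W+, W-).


Step 1: Drop any zero differences (none here) and take |d_i|.
|d| = [8, 2, 5, 5, 1, 6, 7, 1]
Step 2: Midrank |d_i| (ties get averaged ranks).
ranks: |8|->8, |2|->3, |5|->4.5, |5|->4.5, |1|->1.5, |6|->6, |7|->7, |1|->1.5
Step 3: Attach original signs; sum ranks with positive sign and with negative sign.
W+ = 8 + 4.5 + 1.5 + 7 + 1.5 = 22.5
W- = 3 + 4.5 + 6 = 13.5
(Check: W+ + W- = 36 should equal n(n+1)/2 = 36.)
Step 4: Test statistic W = min(W+, W-) = 13.5.
Step 5: Ties in |d|, so use the tie-corrected normal approximation.
        E[W] = n(n+1)/4 = 8*9/4 = 18.
        Tie groups: |d|=1 (t=2), |d|=5 (t=2); sum(t^3 - t) = 12.
        Var[W] = n(n+1)(2n+1)/24 - sum(t^3-t)/48 = 1224/24 - 12/48 = 50.75.
        z = (W - E[W]) / sqrt(Var[W]) = (13.5 - 18) / 7.1239 = -0.6317.
        Two-sided p = 2*Phi(z) = 0.527599.
Step 6: alpha = 0.05. fail to reject H0.

W+ = 22.5, W- = 13.5, W = min = 13.5, p = 0.527599, fail to reject H0.


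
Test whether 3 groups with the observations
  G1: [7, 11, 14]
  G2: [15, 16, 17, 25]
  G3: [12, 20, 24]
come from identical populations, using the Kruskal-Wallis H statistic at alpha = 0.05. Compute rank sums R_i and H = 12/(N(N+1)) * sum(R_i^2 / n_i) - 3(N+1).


Step 1: Combine all N = 10 observations and assign midranks.
sorted (value, group, rank): (7,G1,1), (11,G1,2), (12,G3,3), (14,G1,4), (15,G2,5), (16,G2,6), (17,G2,7), (20,G3,8), (24,G3,9), (25,G2,10)
Step 2: Sum ranks within each group.
R_1 = 7 (n_1 = 3)
R_2 = 28 (n_2 = 4)
R_3 = 20 (n_3 = 3)
Step 3: H = 12/(N(N+1)) * sum(R_i^2/n_i) - 3(N+1)
     = 12/(10*11) * (7^2/3 + 28^2/4 + 20^2/3) - 3*11
     = 0.109091 * 345.667 - 33
     = 4.709091.
Step 4: No ties, so H is used without correction.
Step 5: Under H0, H ~ chi^2(2); p-value = 0.094937.
Step 6: alpha = 0.05. fail to reject H0.

H = 4.7091, df = 2, p = 0.094937, fail to reject H0.


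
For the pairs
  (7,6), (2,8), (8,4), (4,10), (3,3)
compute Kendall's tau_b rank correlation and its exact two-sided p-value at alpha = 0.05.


Step 1: Enumerate the 10 unordered pairs (i,j) with i<j and classify each by sign(x_j-x_i) * sign(y_j-y_i).
  (1,2):dx=-5,dy=+2->D; (1,3):dx=+1,dy=-2->D; (1,4):dx=-3,dy=+4->D; (1,5):dx=-4,dy=-3->C
  (2,3):dx=+6,dy=-4->D; (2,4):dx=+2,dy=+2->C; (2,5):dx=+1,dy=-5->D; (3,4):dx=-4,dy=+6->D
  (3,5):dx=-5,dy=-1->C; (4,5):dx=-1,dy=-7->C
Step 2: C = 4, D = 6, total pairs = 10.
Step 3: tau = (C - D)/(n(n-1)/2) = (4 - 6)/10 = -0.200000.
Step 4: Exact two-sided p-value (enumerate n! = 120 permutations of y under H0): p = 0.816667.
Step 5: alpha = 0.05. fail to reject H0.

tau_b = -0.2000 (C=4, D=6), p = 0.816667, fail to reject H0.


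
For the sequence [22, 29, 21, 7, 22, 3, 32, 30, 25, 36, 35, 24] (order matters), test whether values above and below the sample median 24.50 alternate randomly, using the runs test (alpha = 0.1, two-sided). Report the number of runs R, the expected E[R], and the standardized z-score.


Step 1: Compute median = 24.50; label A = above, B = below.
Labels in order: BABBBBAAAAAB  (n_A = 6, n_B = 6)
Step 2: Count runs R = 5.
Step 3: Under H0 (random ordering), E[R] = 2*n_A*n_B/(n_A+n_B) + 1 = 2*6*6/12 + 1 = 7.0000.
        Var[R] = 2*n_A*n_B*(2*n_A*n_B - n_A - n_B) / ((n_A+n_B)^2 * (n_A+n_B-1)) = 4320/1584 = 2.7273.
        SD[R] = 1.6514.
Step 4: Continuity-corrected z = (R + 0.5 - E[R]) / SD[R] = (5 + 0.5 - 7.0000) / 1.6514 = -0.9083.
Step 5: Two-sided p-value via normal approximation = 2*(1 - Phi(|z|)) = 0.363722.
Step 6: alpha = 0.1. fail to reject H0.

R = 5, z = -0.9083, p = 0.363722, fail to reject H0.


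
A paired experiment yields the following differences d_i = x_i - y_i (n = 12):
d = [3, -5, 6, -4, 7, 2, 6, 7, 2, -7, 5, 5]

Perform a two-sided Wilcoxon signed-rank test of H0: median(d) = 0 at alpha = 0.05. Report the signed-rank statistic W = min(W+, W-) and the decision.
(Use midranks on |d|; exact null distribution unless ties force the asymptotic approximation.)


Step 1: Drop any zero differences (none here) and take |d_i|.
|d| = [3, 5, 6, 4, 7, 2, 6, 7, 2, 7, 5, 5]
Step 2: Midrank |d_i| (ties get averaged ranks).
ranks: |3|->3, |5|->6, |6|->8.5, |4|->4, |7|->11, |2|->1.5, |6|->8.5, |7|->11, |2|->1.5, |7|->11, |5|->6, |5|->6
Step 3: Attach original signs; sum ranks with positive sign and with negative sign.
W+ = 3 + 8.5 + 11 + 1.5 + 8.5 + 11 + 1.5 + 6 + 6 = 57
W- = 6 + 4 + 11 = 21
(Check: W+ + W- = 78 should equal n(n+1)/2 = 78.)
Step 4: Test statistic W = min(W+, W-) = 21.
Step 5: Ties in |d|, so use the tie-corrected normal approximation.
        E[W] = n(n+1)/4 = 12*13/4 = 39.
        Tie groups: |d|=2 (t=2), |d|=5 (t=3), |d|=6 (t=2), |d|=7 (t=3); sum(t^3 - t) = 60.
        Var[W] = n(n+1)(2n+1)/24 - sum(t^3-t)/48 = 3900/24 - 60/48 = 161.25.
        z = (W - E[W]) / sqrt(Var[W]) = (21 - 39) / 12.6984 = -1.4175.
        Two-sided p = 2*Phi(z) = 0.156337.
Step 6: alpha = 0.05. fail to reject H0.

W+ = 57, W- = 21, W = min = 21, p = 0.156337, fail to reject H0.


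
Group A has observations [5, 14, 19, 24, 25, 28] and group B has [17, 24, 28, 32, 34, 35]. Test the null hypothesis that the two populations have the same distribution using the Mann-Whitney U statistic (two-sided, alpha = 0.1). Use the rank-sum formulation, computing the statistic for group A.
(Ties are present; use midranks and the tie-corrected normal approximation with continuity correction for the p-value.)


Step 1: Combine and sort all 12 observations; assign midranks.
sorted (value, group): (5,X), (14,X), (17,Y), (19,X), (24,X), (24,Y), (25,X), (28,X), (28,Y), (32,Y), (34,Y), (35,Y)
ranks: 5->1, 14->2, 17->3, 19->4, 24->5.5, 24->5.5, 25->7, 28->8.5, 28->8.5, 32->10, 34->11, 35->12
Step 2: Rank sum for X: R1 = 1 + 2 + 4 + 5.5 + 7 + 8.5 = 28.
Step 3: U_X = R1 - n1(n1+1)/2 = 28 - 6*7/2 = 28 - 21 = 7.
       U_Y = n1*n2 - U_X = 36 - 7 = 29.
Step 4: Ties are present, so use the tie-corrected normal approximation (with continuity correction) for the p-value.
Step 5: p-value = 0.091554; compare to alpha = 0.1. reject H0.

U_X = 7, p = 0.091554, reject H0 at alpha = 0.1.


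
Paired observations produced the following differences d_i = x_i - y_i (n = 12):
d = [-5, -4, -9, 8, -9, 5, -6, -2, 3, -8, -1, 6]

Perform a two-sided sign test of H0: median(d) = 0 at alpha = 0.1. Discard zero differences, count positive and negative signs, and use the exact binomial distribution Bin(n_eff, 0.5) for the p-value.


Step 1: Discard zero differences. Original n = 12; n_eff = number of nonzero differences = 12.
Nonzero differences (with sign): -5, -4, -9, +8, -9, +5, -6, -2, +3, -8, -1, +6
Step 2: Count signs: positive = 4, negative = 8.
Step 3: Under H0: P(positive) = 0.5, so the number of positives S ~ Bin(12, 0.5).
Step 4: Two-sided exact p-value = sum of Bin(12,0.5) probabilities at or below the observed probability = 0.387695.
Step 5: alpha = 0.1. fail to reject H0.

n_eff = 12, pos = 4, neg = 8, p = 0.387695, fail to reject H0.


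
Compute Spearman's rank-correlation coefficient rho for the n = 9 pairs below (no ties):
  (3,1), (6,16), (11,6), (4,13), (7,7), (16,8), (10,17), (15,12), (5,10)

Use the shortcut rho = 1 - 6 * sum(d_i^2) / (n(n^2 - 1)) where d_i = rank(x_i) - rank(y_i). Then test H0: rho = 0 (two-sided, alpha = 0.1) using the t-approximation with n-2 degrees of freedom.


Step 1: Rank x and y separately (midranks; no ties here).
rank(x): 3->1, 6->4, 11->7, 4->2, 7->5, 16->9, 10->6, 15->8, 5->3
rank(y): 1->1, 16->8, 6->2, 13->7, 7->3, 8->4, 17->9, 12->6, 10->5
Step 2: d_i = R_x(i) - R_y(i); compute d_i^2.
  (1-1)^2=0, (4-8)^2=16, (7-2)^2=25, (2-7)^2=25, (5-3)^2=4, (9-4)^2=25, (6-9)^2=9, (8-6)^2=4, (3-5)^2=4
sum(d^2) = 112.
Step 3: rho = 1 - 6*112 / (9*(9^2 - 1)) = 1 - 672/720 = 0.066667.
Step 4: Under H0, t = rho * sqrt((n-2)/(1-rho^2)) = 0.1768 ~ t(7).
Step 5: Two-sided p-value from the t-distribution with 7 df = 0.864690.
Step 6: alpha = 0.1. fail to reject H0.

rho = 0.0667, p = 0.864690, fail to reject H0 at alpha = 0.1.


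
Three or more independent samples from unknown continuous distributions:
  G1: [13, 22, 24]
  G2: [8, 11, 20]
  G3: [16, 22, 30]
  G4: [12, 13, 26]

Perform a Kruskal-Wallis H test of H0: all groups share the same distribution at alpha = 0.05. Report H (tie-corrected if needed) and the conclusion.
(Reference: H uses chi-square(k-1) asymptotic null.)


Step 1: Combine all N = 12 observations and assign midranks.
sorted (value, group, rank): (8,G2,1), (11,G2,2), (12,G4,3), (13,G1,4.5), (13,G4,4.5), (16,G3,6), (20,G2,7), (22,G1,8.5), (22,G3,8.5), (24,G1,10), (26,G4,11), (30,G3,12)
Step 2: Sum ranks within each group.
R_1 = 23 (n_1 = 3)
R_2 = 10 (n_2 = 3)
R_3 = 26.5 (n_3 = 3)
R_4 = 18.5 (n_4 = 3)
Step 3: H = 12/(N(N+1)) * sum(R_i^2/n_i) - 3(N+1)
     = 12/(12*13) * (23^2/3 + 10^2/3 + 26.5^2/3 + 18.5^2/3) - 3*13
     = 0.076923 * 557.833 - 39
     = 3.910256.
Step 4: Ties present; correction factor C = 1 - 12/(12^3 - 12) = 0.993007. Corrected H = 3.910256 / 0.993007 = 3.937793.
Step 5: Under H0, H ~ chi^2(3); p-value = 0.268260.
Step 6: alpha = 0.05. fail to reject H0.

H = 3.9378, df = 3, p = 0.268260, fail to reject H0.


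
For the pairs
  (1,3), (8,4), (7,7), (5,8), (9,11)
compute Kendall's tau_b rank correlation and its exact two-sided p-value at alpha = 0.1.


Step 1: Enumerate the 10 unordered pairs (i,j) with i<j and classify each by sign(x_j-x_i) * sign(y_j-y_i).
  (1,2):dx=+7,dy=+1->C; (1,3):dx=+6,dy=+4->C; (1,4):dx=+4,dy=+5->C; (1,5):dx=+8,dy=+8->C
  (2,3):dx=-1,dy=+3->D; (2,4):dx=-3,dy=+4->D; (2,5):dx=+1,dy=+7->C; (3,4):dx=-2,dy=+1->D
  (3,5):dx=+2,dy=+4->C; (4,5):dx=+4,dy=+3->C
Step 2: C = 7, D = 3, total pairs = 10.
Step 3: tau = (C - D)/(n(n-1)/2) = (7 - 3)/10 = 0.400000.
Step 4: Exact two-sided p-value (enumerate n! = 120 permutations of y under H0): p = 0.483333.
Step 5: alpha = 0.1. fail to reject H0.

tau_b = 0.4000 (C=7, D=3), p = 0.483333, fail to reject H0.


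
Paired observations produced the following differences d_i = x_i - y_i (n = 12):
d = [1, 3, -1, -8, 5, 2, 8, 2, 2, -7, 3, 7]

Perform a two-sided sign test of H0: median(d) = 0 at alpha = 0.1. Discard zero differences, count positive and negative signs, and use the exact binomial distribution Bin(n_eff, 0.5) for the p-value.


Step 1: Discard zero differences. Original n = 12; n_eff = number of nonzero differences = 12.
Nonzero differences (with sign): +1, +3, -1, -8, +5, +2, +8, +2, +2, -7, +3, +7
Step 2: Count signs: positive = 9, negative = 3.
Step 3: Under H0: P(positive) = 0.5, so the number of positives S ~ Bin(12, 0.5).
Step 4: Two-sided exact p-value = sum of Bin(12,0.5) probabilities at or below the observed probability = 0.145996.
Step 5: alpha = 0.1. fail to reject H0.

n_eff = 12, pos = 9, neg = 3, p = 0.145996, fail to reject H0.


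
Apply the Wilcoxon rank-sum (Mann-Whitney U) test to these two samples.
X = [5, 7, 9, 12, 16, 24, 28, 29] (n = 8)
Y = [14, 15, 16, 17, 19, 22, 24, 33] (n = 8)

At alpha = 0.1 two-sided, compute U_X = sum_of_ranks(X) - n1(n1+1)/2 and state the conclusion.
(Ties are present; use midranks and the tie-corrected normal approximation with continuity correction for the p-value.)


Step 1: Combine and sort all 16 observations; assign midranks.
sorted (value, group): (5,X), (7,X), (9,X), (12,X), (14,Y), (15,Y), (16,X), (16,Y), (17,Y), (19,Y), (22,Y), (24,X), (24,Y), (28,X), (29,X), (33,Y)
ranks: 5->1, 7->2, 9->3, 12->4, 14->5, 15->6, 16->7.5, 16->7.5, 17->9, 19->10, 22->11, 24->12.5, 24->12.5, 28->14, 29->15, 33->16
Step 2: Rank sum for X: R1 = 1 + 2 + 3 + 4 + 7.5 + 12.5 + 14 + 15 = 59.
Step 3: U_X = R1 - n1(n1+1)/2 = 59 - 8*9/2 = 59 - 36 = 23.
       U_Y = n1*n2 - U_X = 64 - 23 = 41.
Step 4: Ties are present, so use the tie-corrected normal approximation (with continuity correction) for the p-value.
Step 5: p-value = 0.371325; compare to alpha = 0.1. fail to reject H0.

U_X = 23, p = 0.371325, fail to reject H0 at alpha = 0.1.
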